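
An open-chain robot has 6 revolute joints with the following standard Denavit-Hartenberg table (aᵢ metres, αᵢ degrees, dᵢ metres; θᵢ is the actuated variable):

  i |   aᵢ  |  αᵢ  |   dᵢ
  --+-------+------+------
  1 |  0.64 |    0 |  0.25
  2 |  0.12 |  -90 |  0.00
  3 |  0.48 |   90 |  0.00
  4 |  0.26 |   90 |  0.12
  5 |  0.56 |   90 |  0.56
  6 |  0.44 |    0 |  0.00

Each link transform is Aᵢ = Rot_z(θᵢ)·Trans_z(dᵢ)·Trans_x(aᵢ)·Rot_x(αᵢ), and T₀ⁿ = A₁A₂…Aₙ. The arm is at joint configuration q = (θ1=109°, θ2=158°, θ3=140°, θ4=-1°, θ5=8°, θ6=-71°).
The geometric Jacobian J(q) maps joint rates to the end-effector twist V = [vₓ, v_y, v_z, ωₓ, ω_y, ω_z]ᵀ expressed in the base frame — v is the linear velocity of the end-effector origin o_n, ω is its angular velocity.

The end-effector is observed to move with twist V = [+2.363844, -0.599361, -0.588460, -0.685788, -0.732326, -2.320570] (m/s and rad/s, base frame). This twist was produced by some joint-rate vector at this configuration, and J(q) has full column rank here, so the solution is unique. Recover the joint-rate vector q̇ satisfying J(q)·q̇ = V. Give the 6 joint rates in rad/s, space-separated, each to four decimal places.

-0.9370 -0.5980 -0.8730 0.4780 -0.2250 -0.6230

o_n = [-0.3249, 1.4507, -0.8385]
J₁: ẑ×o_n = [-1.4507, -0.3249, 0.0000], ω = ẑ
J2: z=[0.0000, 0.0000, 1.0000] o=[-0.2084, 0.6051, 0.2500] → [-0.8455, -0.1165, 0.0000, 0.0000, 0.0000, 1.0000]
J3: z=[0.9986, -0.0523, 0.0000] o=[-0.2146, 0.4853, 0.2500] → [0.0570, 1.0870, 0.9583, 0.9986, -0.0523, 0.0000]
J4: z=[-0.0336, -0.6419, -0.7660] o=[-0.1954, 0.8525, -0.0585] → [0.9589, 0.0730, -0.1033, -0.0336, -0.6419, -0.7660]
J5: z=[-0.9992, 0.0390, 0.0112] o=[-0.1935, 0.9746, -0.3176] → [-0.0256, -0.5220, -0.4706, -0.9992, 0.0390, 0.0112]
J6: z=[0.0365, 0.7422, 0.6691] o=[-0.7431, 1.3710, -0.7274] → [-0.1357, 0.2839, -0.3075, 0.0365, 0.7422, 0.6691]
q̇ = J⁺·V = [-0.9370, -0.5980, -0.8730, 0.4780, -0.2250, -0.6230]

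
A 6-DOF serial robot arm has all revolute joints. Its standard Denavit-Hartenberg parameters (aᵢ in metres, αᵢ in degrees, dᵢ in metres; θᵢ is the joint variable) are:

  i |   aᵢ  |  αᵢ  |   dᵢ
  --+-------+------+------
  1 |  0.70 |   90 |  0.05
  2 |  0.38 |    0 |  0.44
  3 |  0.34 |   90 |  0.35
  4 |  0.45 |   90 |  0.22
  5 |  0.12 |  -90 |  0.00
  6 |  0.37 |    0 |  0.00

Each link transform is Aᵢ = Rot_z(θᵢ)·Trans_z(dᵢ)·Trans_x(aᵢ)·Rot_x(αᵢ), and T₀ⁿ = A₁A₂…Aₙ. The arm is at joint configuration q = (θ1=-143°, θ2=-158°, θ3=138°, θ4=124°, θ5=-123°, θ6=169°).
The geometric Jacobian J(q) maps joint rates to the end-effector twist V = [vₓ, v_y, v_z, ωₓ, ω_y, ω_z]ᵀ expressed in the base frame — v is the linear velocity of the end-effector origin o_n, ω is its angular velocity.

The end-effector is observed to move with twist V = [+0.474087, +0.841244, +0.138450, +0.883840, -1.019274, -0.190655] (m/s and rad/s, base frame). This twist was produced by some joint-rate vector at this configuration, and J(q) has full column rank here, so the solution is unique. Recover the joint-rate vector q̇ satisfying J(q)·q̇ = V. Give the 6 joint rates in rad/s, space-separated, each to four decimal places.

-0.6980 0.1250 -0.5730 -0.8340 -0.7180 -0.7140

o_n = [-0.8709, 0.8881, -0.4756]
J₁: ẑ×o_n = [-0.8881, -0.8709, 0.0000], ω = ẑ
J2: z=[-0.6018, 0.7986, 0.0000] o=[-0.5590, -0.4213, 0.0500] → [-0.4198, -0.3163, -0.5389, -0.6018, 0.7986, 0.0000]
J3: z=[-0.6018, 0.7986, 0.0000] o=[-0.5425, 0.1422, -0.0924] → [-0.3061, -0.2307, -0.1866, -0.6018, 0.7986, 0.0000]
J4: z=[0.2731, 0.2058, -0.9397] o=[-1.0083, 0.2294, -0.2086] → [0.5640, -0.0561, 0.1517, 0.2731, 0.2058, -0.9397]
J5: z=[-0.9587, -0.0222, -0.2835] o=[-0.9838, 0.7149, -0.3293] → [0.0523, -0.1723, -0.1635, -0.9587, -0.0222, -0.2835]
J6: z=[-0.2152, 0.7084, 0.6722] o=[-1.0061, 0.6303, -0.2472] → [-0.3351, 0.0417, -0.1513, -0.2152, 0.7084, 0.6722]
q̇ = J⁺·V = [-0.6980, 0.1250, -0.5730, -0.8340, -0.7180, -0.7140]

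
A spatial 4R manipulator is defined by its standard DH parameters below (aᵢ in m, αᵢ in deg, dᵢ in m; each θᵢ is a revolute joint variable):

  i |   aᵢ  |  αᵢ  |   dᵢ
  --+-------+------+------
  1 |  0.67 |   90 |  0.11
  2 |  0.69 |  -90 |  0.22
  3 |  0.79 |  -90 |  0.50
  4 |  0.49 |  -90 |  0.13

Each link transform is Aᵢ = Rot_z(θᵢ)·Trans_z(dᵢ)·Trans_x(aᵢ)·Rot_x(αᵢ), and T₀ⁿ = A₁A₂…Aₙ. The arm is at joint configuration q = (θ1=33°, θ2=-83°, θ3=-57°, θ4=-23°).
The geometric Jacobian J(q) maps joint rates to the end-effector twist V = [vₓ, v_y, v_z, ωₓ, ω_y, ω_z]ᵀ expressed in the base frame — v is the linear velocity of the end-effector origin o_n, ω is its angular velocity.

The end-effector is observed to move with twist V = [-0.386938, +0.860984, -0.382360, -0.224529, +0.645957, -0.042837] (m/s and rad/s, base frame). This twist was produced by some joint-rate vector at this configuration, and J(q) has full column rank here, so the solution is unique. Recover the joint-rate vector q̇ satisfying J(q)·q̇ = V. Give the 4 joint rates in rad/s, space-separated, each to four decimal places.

0.6570 -0.2000 0.0770 0.8520

o_n = [1.9364, -0.1614, -1.2697]
J₁: ẑ×o_n = [0.1614, 1.9364, -0.0000], ω = ẑ
J2: z=[0.5446, -0.8387, 0.0000] o=[0.5619, 0.3649, 0.1100] → [1.1571, 0.7514, 0.8661, 0.5446, -0.8387, 0.0000]
J3: z=[0.8324, 0.5406, 0.1219] o=[0.7523, 0.2262, -0.5749] → [-0.3284, 0.7227, -0.9628, 0.8324, 0.5406, 0.1219]
J4: z=[-0.2109, 0.5124, -0.8324] o=[1.5733, -0.0306, -0.9410] → [-0.2773, -0.3716, -0.1585, -0.2109, 0.5124, -0.8324]
q̇ = J⁺·V = [0.6570, -0.2000, 0.0770, 0.8520]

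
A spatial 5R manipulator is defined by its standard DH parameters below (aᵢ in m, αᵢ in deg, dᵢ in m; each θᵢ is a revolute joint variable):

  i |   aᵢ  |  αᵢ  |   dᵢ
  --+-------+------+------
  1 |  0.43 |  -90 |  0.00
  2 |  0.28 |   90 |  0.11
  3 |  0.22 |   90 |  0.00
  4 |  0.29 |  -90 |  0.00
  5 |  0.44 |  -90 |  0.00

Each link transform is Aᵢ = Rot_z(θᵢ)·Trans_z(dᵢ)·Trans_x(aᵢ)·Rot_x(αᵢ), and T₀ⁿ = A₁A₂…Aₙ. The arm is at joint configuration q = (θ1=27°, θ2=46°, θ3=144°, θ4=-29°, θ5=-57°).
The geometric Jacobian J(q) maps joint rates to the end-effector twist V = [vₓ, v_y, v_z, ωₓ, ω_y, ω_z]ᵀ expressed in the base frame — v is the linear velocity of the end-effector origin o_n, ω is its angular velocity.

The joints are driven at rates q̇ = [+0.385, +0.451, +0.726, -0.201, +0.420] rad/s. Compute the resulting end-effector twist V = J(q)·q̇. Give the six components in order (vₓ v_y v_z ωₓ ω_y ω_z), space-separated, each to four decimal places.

-0.7454 -0.6002 0.4410 0.3404 0.6314 1.3480

o_n = [-0.1838, 0.8156, -0.1382]
J₁: ẑ×o_n = [-0.8156, -0.1838, 0.0000], ω = ẑ
J2: z=[-0.4540, 0.8910, 0.0000] o=[0.3831, 0.1952, 0.0000] → [-0.1231, -0.0627, 0.2235, -0.4540, 0.8910, 0.0000]
J3: z=[0.6409, 0.3266, 0.6947] o=[0.5065, 0.3815, -0.2014] → [-0.2809, -0.5200, 0.5036, 0.6409, 0.3266, 0.6947]
J4: z=[-0.0035, 0.9062, -0.4228] o=[0.3376, 0.4406, -0.0734] → [0.0998, 0.2202, 0.4712, -0.0035, 0.9062, -0.4228]
J5: z=[0.1884, 0.4158, 0.8897] o=[0.0528, 0.4628, -0.0234] → [-0.3616, -0.1889, 0.1649, 0.1884, 0.4158, 0.8897]
V = J·q̇ = [-0.7454, -0.6002, 0.4410, 0.3404, 0.6314, 1.3480]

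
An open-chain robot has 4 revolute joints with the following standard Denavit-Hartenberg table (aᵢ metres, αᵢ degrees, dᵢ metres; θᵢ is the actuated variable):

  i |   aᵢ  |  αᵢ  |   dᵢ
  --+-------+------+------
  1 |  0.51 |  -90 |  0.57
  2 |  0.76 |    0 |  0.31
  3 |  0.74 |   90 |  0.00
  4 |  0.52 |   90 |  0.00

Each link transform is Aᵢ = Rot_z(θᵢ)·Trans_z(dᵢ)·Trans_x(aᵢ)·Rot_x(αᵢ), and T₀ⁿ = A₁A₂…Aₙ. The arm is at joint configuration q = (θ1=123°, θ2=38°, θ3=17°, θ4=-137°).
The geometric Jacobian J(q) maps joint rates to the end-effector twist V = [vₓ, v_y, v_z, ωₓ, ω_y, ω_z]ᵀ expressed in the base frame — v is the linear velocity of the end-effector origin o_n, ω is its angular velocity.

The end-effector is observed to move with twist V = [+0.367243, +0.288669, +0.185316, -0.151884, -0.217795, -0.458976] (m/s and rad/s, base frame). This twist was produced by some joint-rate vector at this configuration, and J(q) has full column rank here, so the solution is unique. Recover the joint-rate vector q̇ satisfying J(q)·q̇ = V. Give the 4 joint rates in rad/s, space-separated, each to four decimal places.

-0.3890 -0.3350 0.5810 -0.1220

o_n = [-0.6789, 1.1273, -0.1925]
J₁: ẑ×o_n = [-1.1273, -0.6789, 0.0000], ω = ẑ
J2: z=[-0.8387, -0.5446, 0.0000] o=[-0.2778, 0.4277, 0.5700] → [0.4153, -0.6395, -0.8052, -0.8387, -0.5446, 0.0000]
J3: z=[-0.8387, -0.5446, 0.0000] o=[-0.8639, 0.7612, 0.1021] → [0.1605, -0.2471, -0.2063, -0.8387, -0.5446, 0.0000]
J4: z=[-0.4461, 0.6870, 0.5736] o=[-1.0951, 1.1171, -0.5041] → [0.2082, 0.3777, -0.2905, -0.4461, 0.6870, 0.5736]
q̇ = J⁺·V = [-0.3890, -0.3350, 0.5810, -0.1220]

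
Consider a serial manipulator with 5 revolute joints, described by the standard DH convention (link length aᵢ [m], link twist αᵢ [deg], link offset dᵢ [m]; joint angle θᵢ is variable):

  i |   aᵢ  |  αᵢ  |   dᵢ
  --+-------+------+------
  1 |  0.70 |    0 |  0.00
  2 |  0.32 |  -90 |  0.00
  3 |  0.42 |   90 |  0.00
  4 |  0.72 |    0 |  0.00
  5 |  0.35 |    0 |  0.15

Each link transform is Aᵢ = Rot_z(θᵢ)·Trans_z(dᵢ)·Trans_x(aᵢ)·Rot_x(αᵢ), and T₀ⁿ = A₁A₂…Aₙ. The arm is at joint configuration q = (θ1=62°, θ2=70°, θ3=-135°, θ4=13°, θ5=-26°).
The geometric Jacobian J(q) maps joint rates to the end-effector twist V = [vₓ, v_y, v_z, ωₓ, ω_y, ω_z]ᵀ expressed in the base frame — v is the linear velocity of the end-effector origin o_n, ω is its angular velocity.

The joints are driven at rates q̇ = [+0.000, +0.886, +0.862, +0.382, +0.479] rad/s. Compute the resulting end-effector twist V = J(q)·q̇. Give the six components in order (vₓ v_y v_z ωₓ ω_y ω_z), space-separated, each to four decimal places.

o_n = [0.8156, -0.0472, 0.9281]
J₁: ẑ×o_n = [0.0472, 0.8156, -0.0000], ω = ẑ
J2: z=[0.0000, 0.0000, 1.0000] o=[0.3286, 0.6181, 0.0000] → [0.6653, 0.4870, -0.0000, 0.0000, 0.0000, 1.0000]
J3: z=[-0.7431, -0.6691, 0.0000] o=[0.1145, 0.8559, 0.0000] → [-0.6210, 0.6897, 1.1403, -0.7431, -0.6691, 0.0000]
J4: z=[0.4731, -0.5255, -0.7071] o=[0.3132, 0.6352, 0.2970] → [-0.8142, -0.6539, -0.0589, 0.4731, -0.5255, -0.7071]
J5: z=[0.4731, -0.5255, -0.7071] o=[0.5248, 0.1581, 0.7931] → [-0.2162, -0.2696, 0.0557, 0.4731, -0.5255, -0.7071]
V = J·q̇ = [-0.3605, 0.6471, 0.9871, -0.2332, -1.0292, 0.2772]

-0.3605 0.6471 0.9871 -0.2332 -1.0292 0.2772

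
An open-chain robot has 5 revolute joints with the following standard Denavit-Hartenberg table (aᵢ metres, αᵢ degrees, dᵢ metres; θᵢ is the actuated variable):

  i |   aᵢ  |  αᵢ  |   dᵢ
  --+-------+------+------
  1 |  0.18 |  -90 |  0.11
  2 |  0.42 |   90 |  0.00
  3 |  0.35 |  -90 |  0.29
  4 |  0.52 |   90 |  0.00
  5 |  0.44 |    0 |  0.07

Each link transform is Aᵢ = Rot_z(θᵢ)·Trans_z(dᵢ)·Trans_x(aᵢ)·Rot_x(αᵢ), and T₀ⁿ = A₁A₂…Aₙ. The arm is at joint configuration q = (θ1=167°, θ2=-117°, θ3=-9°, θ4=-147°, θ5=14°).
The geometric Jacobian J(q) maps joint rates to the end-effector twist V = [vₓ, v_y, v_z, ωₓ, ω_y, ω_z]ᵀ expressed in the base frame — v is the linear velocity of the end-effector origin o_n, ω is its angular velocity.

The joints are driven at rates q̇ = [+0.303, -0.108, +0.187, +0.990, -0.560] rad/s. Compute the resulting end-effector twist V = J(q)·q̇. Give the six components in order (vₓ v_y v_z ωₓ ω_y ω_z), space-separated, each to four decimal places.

1.0203 0.3050 -0.1680 0.5869 -0.9792 0.4113

o_n = [0.4150, -0.2811, -0.2645]
J₁: ẑ×o_n = [0.2811, 0.4150, -0.0000], ω = ẑ
J2: z=[-0.2250, -0.9744, 0.0000] o=[-0.1754, 0.0405, 0.1100] → [0.3649, -0.0842, 0.6476, -0.2250, -0.9744, 0.0000]
J3: z=[0.8682, -0.2004, -0.4540] o=[0.0104, -0.0024, 0.4842] → [0.0235, 0.4664, -0.1609, 0.8682, -0.2004, -0.4540]
J4: z=[-0.1530, -0.9783, 0.1394] o=[0.4274, -0.0425, 0.6606] → [0.9383, -0.1433, 0.0244, -0.1530, -0.9783, 0.1394]
J5: z=[-0.9852, 0.1400, -0.0986] o=[0.4674, -0.1217, 0.1482] → [-0.0735, -0.4015, 0.1644, -0.9852, 0.1400, -0.0986]
V = J·q̇ = [1.0203, 0.3050, -0.1680, 0.5869, -0.9792, 0.4113]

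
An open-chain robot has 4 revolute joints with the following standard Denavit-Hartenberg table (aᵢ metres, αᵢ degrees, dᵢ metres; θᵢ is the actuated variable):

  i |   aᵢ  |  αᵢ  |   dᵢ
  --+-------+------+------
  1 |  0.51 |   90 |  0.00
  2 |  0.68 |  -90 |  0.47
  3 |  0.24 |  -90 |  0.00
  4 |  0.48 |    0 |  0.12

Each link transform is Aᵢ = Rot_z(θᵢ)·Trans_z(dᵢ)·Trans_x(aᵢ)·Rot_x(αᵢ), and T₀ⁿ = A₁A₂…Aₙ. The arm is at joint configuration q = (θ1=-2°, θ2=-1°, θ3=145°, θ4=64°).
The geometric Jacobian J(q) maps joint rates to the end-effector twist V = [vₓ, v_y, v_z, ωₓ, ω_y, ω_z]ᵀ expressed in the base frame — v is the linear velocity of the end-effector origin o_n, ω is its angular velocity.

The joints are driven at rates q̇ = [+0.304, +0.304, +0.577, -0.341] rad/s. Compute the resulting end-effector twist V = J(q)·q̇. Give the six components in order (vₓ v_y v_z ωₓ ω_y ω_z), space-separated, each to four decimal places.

o_n = [0.7334, -0.3357, -0.4356]
J₁: ẑ×o_n = [0.3357, 0.7334, -0.0000], ω = ẑ
J2: z=[-0.0349, -0.9994, 0.0000] o=[0.5097, -0.0178, 0.0000] → [0.4353, -0.0152, 0.2346, -0.0349, -0.9994, 0.0000]
J3: z=[0.0174, -0.0006, 0.9998] o=[1.1728, -0.5112, -0.0119] → [-0.1752, -0.4319, 0.0028, 0.0174, -0.0006, 0.9998]
J4: z=[-0.6017, -0.7986, 0.0100] o=[0.9811, -0.3668, -0.0084] → [0.3408, -0.2595, -0.2166, -0.6017, -0.7986, 0.0100]
V = J·q̇ = [0.0171, 0.0576, 0.1468, 0.2046, -0.0318, 0.8775]

0.0171 0.0576 0.1468 0.2046 -0.0318 0.8775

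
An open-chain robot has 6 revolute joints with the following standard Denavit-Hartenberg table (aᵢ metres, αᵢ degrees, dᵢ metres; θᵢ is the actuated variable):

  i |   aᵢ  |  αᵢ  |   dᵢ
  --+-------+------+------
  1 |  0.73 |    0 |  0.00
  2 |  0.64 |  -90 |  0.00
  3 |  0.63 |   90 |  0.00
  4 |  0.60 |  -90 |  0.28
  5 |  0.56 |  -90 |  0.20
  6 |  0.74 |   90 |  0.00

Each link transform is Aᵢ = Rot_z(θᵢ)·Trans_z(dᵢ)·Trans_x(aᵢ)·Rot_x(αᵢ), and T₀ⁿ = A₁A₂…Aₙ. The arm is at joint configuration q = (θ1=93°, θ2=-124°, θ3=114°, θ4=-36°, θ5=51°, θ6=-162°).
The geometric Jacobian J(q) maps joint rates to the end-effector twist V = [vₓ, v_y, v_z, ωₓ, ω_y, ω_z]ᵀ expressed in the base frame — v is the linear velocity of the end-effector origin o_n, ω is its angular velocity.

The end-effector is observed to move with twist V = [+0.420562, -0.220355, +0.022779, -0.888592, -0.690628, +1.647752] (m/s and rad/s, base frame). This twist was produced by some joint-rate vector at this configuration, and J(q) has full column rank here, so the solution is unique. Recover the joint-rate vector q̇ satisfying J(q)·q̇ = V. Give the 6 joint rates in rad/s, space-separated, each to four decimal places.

0.1060 0.9900 -0.4430 -0.6620 -0.6900 -0.1060

o_n = [0.3903, 0.5267, -1.3416]
J₁: ẑ×o_n = [-0.5267, 0.3903, 0.0000], ω = ẑ
J2: z=[0.0000, 0.0000, 1.0000] o=[-0.0382, 0.7290, 0.0000] → [0.2023, 0.4285, -0.0000, 0.0000, 0.0000, 1.0000]
J3: z=[0.5150, 0.8572, 0.0000] o=[0.5104, 0.3994, 0.0000] → [-1.1500, 0.6910, 0.1685, 0.5150, 0.8572, 0.0000]
J4: z=[0.7831, -0.4705, -0.4067] o=[0.2907, 0.5314, -0.5755] → [0.3586, 0.5594, 0.0432, 0.7831, -0.4705, -0.4067]
J5: z=[0.2117, 0.8166, -0.5370] o=[0.1591, 0.1990, -1.1329] → [0.0055, -0.0799, -0.1194, 0.2117, 0.8166, -0.5370]
J6: z=[-0.0383, 0.5559, 0.8303] o=[-0.3454, 0.4492, -1.3237] → [-0.0743, 0.6102, -0.4120, -0.0383, 0.5559, 0.8303]
q̇ = J⁺·V = [0.1060, 0.9900, -0.4430, -0.6620, -0.6900, -0.1060]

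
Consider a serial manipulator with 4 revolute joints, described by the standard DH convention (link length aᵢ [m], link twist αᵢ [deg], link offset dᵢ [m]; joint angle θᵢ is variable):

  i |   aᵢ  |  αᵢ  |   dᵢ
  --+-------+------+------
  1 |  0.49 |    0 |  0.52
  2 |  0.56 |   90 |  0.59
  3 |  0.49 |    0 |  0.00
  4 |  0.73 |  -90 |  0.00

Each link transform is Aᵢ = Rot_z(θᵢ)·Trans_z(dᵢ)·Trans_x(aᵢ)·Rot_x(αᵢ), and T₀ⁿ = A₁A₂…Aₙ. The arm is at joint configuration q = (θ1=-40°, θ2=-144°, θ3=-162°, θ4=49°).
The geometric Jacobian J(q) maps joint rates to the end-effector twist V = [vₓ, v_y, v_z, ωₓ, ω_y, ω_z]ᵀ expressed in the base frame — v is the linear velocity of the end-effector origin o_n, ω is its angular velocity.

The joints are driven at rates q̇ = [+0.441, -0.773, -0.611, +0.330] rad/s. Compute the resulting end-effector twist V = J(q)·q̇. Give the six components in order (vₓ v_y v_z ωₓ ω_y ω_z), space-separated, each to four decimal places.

0.4151 0.0826 0.3649 -0.0196 -0.2803 -0.3320

o_n = [0.5661, -0.3283, 0.2866]
J₁: ẑ×o_n = [0.3283, 0.5661, -0.0000], ω = ẑ
J2: z=[0.0000, 0.0000, 1.0000] o=[0.3754, -0.3150, 0.5200] → [0.0133, 0.1908, -0.0000, 0.0000, 0.0000, 1.0000]
J3: z=[0.0698, 0.9976, 0.0000] o=[-0.1833, -0.2759, 1.1100] → [-0.8214, 0.0574, -0.7513, 0.0698, 0.9976, 0.0000]
J4: z=[0.0698, 0.9976, 0.0000] o=[0.2816, -0.3084, 0.9586] → [-0.6703, 0.0469, -0.2852, 0.0698, 0.9976, 0.0000]
V = J·q̇ = [0.4151, 0.0826, 0.3649, -0.0196, -0.2803, -0.3320]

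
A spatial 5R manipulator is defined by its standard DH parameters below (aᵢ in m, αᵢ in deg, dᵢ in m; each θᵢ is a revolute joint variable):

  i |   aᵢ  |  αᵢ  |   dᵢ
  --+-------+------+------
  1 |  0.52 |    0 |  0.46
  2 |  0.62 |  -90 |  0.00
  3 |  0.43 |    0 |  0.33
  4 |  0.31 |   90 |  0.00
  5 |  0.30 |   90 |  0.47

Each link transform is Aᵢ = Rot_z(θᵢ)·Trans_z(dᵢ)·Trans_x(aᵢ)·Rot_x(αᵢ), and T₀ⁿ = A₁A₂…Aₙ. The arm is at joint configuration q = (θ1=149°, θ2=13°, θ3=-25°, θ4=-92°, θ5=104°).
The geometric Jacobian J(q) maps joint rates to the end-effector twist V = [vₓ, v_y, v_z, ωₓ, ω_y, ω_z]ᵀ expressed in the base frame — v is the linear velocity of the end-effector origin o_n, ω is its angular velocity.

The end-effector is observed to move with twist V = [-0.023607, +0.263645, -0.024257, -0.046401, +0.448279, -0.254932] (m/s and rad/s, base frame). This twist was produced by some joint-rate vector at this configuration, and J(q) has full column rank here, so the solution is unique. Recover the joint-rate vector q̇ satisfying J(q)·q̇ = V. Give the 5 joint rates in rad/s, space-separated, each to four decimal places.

o_n = [-1.0972, -0.1736, 0.6399]
J₁: ẑ×o_n = [0.1736, -1.0972, 0.0000], ω = ẑ
J2: z=[0.0000, 0.0000, 1.0000] o=[-0.4457, 0.2678, 0.4600] → [0.4414, -0.6514, 0.0000, 0.0000, 0.0000, 1.0000]
J3: z=[-0.3090, -0.9511, 0.0000] o=[-1.0354, 0.4594, 0.4600] → [-0.1711, 0.0556, 0.1368, -0.3090, -0.9511, 0.0000]
J4: z=[-0.3090, -0.9511, 0.0000] o=[-1.5080, 0.2660, 0.6417] → [0.0017, -0.0006, 0.5266, -0.3090, -0.9511, 0.0000]
J5: z=[0.8474, -0.2753, -0.4540] o=[-1.3741, 0.2225, 0.9179] → [-0.1033, 0.1099, -0.2594, 0.8474, -0.2753, -0.4540]
q̇ = J⁺·V = [-0.1780, -0.1700, -0.3580, -0.0540, -0.2050]

-0.1780 -0.1700 -0.3580 -0.0540 -0.2050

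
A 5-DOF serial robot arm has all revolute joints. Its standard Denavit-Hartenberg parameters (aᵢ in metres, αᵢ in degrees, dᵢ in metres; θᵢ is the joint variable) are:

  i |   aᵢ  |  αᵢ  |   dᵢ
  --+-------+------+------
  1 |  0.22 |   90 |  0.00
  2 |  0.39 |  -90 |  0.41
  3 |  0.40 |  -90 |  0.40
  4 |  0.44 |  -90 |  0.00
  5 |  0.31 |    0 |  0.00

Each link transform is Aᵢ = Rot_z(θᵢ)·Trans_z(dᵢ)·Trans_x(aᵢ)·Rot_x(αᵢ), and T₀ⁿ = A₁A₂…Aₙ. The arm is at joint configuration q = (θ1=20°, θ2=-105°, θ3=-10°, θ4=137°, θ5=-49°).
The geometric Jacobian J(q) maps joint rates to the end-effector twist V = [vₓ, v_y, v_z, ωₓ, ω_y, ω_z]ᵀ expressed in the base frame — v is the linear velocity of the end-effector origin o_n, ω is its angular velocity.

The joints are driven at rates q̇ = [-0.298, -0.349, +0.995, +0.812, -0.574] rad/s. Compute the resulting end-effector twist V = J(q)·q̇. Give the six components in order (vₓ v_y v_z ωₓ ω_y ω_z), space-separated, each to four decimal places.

0.3518 0.2393 0.3822 0.0244 1.1589 -0.9555

o_n = [0.1409, -0.1268, -0.3388]
J₁: ẑ×o_n = [0.1268, 0.1409, -0.0000], ω = ẑ
J2: z=[0.3420, -0.9397, 0.0000] o=[0.2067, 0.0752, 0.0000] → [0.3184, 0.1159, -0.1309, 0.3420, -0.9397, 0.0000]
J3: z=[0.9077, 0.3304, -0.2588] o=[0.2521, -0.3446, -0.3767] → [0.0689, -0.0056, 0.2344, 0.9077, 0.3304, -0.2588]
J4: z=[-0.3791, 0.9100, -0.1677] o=[0.5431, -0.3125, -0.8607] → [0.5061, 0.2653, 0.2956, -0.3791, 0.9100, -0.1677]
J5: z=[0.7867, 0.4124, 0.4595] o=[0.3287, -0.3311, -0.4770] → [-0.0369, -0.1950, 0.2382, 0.7867, 0.4124, 0.4595]
V = J·q̇ = [0.3518, 0.2393, 0.3822, 0.0244, 1.1589, -0.9555]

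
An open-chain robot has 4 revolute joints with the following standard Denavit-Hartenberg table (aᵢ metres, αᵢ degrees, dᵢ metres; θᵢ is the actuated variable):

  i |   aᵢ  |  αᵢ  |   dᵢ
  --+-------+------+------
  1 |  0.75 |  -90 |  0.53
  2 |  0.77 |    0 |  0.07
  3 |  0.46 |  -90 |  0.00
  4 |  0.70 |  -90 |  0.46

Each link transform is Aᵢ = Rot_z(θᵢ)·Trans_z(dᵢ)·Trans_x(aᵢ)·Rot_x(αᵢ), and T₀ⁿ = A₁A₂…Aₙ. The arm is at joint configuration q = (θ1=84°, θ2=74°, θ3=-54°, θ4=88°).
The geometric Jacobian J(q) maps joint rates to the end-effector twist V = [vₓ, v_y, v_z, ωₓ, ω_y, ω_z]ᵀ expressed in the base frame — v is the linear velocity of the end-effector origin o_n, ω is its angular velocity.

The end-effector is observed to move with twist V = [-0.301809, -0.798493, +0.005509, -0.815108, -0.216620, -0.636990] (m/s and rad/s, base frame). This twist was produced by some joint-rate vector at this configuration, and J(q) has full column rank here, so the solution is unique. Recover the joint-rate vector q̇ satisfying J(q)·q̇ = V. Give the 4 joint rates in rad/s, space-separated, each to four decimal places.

o_n = [0.7578, 1.1874, -0.8081]
J₁: ẑ×o_n = [-1.1874, 0.7578, 0.0000], ω = ẑ
J2: z=[-0.9945, 0.1045, 0.0000] o=[0.0784, 0.7459, 0.5300] → [-0.1399, -1.3308, -0.5101, -0.9945, 0.1045, 0.0000]
J3: z=[-0.9945, 0.1045, 0.0000] o=[0.0310, 0.9643, -0.2102] → [-0.0625, -0.5947, -0.2979, -0.9945, 0.1045, 0.0000]
J4: z=[-0.0358, -0.3401, -0.9397] o=[0.0761, 1.3942, -0.3675] → [-0.0444, -0.6563, 0.2393, -0.0358, -0.3401, -0.9397]
q̇ = J⁺·V = [0.1890, -0.1410, 0.9290, 0.8790]

0.1890 -0.1410 0.9290 0.8790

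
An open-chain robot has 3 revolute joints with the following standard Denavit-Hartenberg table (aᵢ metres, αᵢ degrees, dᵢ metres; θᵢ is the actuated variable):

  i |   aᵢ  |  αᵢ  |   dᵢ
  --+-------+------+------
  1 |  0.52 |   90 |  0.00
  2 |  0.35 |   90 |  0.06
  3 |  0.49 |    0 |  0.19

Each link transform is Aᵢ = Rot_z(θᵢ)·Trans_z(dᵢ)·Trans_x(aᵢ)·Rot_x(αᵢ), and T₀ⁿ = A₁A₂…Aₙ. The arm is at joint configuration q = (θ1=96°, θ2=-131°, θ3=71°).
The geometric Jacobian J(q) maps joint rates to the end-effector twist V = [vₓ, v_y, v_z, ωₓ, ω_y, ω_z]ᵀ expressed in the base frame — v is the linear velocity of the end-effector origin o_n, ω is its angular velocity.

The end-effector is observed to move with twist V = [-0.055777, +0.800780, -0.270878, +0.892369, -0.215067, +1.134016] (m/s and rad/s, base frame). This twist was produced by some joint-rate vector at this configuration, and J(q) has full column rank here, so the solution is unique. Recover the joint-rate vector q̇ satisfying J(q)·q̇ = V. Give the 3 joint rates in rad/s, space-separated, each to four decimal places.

0.8670 0.8650 0.4070

o_n = [0.5160, 0.0968, -0.2599]
J₁: ẑ×o_n = [-0.0968, 0.5160, 0.0000], ω = ẑ
J2: z=[0.9945, 0.1045, 0.0000] o=[-0.0544, 0.5172, 0.0000] → [-0.0272, 0.2585, -0.4777, 0.9945, 0.1045, 0.0000]
J3: z=[0.0789, -0.7506, 0.6561] o=[0.0293, 0.2951, -0.2641] → [0.1269, 0.3190, 0.3497, 0.0789, -0.7506, 0.6561]
q̇ = J⁺·V = [0.8670, 0.8650, 0.4070]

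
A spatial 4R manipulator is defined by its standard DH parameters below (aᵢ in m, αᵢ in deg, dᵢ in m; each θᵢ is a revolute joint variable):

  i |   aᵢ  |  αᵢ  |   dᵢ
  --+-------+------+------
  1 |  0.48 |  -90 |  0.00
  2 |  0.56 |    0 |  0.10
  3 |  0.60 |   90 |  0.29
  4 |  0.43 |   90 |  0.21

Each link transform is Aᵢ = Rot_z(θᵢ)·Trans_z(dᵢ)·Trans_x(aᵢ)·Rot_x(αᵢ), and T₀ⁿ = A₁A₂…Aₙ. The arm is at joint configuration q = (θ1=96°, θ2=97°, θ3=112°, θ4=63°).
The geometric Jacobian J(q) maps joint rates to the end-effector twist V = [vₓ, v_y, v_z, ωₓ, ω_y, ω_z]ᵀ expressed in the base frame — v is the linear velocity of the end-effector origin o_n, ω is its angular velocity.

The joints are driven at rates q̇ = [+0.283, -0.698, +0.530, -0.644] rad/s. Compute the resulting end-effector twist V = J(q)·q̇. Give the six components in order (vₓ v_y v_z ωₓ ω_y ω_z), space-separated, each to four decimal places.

0.2420 -0.0556 -0.0620 0.1344 0.3281 0.8463

o_n = [-0.7286, -0.4643, -0.3540]
J₁: ẑ×o_n = [0.4643, -0.7286, 0.0000], ω = ẑ
J2: z=[-0.9945, -0.1045, 0.0000] o=[-0.0502, 0.4774, 0.0000] → [0.0370, -0.3520, 0.8656, -0.9945, -0.1045, 0.0000]
J3: z=[-0.9945, -0.1045, 0.0000] o=[-0.1425, 0.3990, -0.5558] → [-0.0211, 0.2008, 0.7973, -0.9945, -0.1045, 0.0000]
J4: z=[0.0507, -0.4822, -0.8746] o=[-0.3760, -0.1532, -0.2649] → [-0.2292, 0.3129, -0.1857, 0.0507, -0.4822, -0.8746]
V = J·q̇ = [0.2420, -0.0556, -0.0620, 0.1344, 0.3281, 0.8463]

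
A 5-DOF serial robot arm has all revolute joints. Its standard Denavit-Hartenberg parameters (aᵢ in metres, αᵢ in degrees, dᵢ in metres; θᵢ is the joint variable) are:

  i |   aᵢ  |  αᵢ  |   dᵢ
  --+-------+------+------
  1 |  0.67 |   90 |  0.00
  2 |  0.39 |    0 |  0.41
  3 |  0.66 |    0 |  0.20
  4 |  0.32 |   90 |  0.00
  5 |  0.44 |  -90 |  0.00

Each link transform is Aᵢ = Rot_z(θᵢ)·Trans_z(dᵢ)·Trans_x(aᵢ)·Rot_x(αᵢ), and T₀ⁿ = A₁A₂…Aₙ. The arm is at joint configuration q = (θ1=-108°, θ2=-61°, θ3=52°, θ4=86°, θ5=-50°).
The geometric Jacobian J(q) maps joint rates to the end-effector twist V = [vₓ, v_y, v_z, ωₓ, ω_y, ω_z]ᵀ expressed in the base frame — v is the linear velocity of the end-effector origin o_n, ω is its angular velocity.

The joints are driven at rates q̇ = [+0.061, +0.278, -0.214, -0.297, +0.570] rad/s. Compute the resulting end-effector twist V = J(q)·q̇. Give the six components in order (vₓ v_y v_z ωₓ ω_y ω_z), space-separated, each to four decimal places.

-0.1499 -0.2648 0.2499 0.0500 -0.6002 -0.0672

o_n = [-0.7684, -1.4816, 0.1430]
J₁: ẑ×o_n = [1.4816, -0.7684, 0.0000], ω = ẑ
J2: z=[-0.9511, 0.3090, 0.0000] o=[-0.2070, -0.6372, 0.0000] → [0.0442, 0.1360, 0.9766, -0.9511, 0.3090, 0.0000]
J3: z=[-0.9511, 0.3090, 0.0000] o=[-0.6554, -0.6903, -0.3411] → [0.1496, 0.4604, 0.7875, -0.9511, 0.3090, 0.0000]
J4: z=[-0.9511, 0.3090, 0.0000] o=[-1.0471, -1.2485, -0.4443] → [0.1815, 0.5586, 0.1356, -0.9511, 0.3090, 0.0000]
J5: z=[-0.3011, -0.9267, -0.2250] o=[-1.0693, -1.3170, -0.1326] → [-0.2924, 0.0153, 0.3284, -0.3011, -0.9267, -0.2250]
V = J·q̇ = [-0.1499, -0.2648, 0.2499, 0.0500, -0.6002, -0.0672]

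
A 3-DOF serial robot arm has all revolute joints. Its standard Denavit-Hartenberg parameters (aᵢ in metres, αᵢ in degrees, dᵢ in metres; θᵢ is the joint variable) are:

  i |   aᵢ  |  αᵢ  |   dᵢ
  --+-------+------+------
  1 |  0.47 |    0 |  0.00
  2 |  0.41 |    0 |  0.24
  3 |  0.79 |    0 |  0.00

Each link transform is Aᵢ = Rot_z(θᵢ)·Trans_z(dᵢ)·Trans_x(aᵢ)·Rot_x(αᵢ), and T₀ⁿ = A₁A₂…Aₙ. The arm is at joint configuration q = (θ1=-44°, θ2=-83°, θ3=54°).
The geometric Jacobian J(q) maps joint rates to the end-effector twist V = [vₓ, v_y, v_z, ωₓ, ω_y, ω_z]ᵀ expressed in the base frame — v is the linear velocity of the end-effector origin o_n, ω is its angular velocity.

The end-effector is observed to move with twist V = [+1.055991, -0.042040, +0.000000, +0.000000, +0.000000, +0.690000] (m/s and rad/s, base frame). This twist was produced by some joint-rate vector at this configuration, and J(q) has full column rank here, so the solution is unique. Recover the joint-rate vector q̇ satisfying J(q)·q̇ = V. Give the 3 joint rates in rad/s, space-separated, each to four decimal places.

0.3450 0.9440 -0.5990

o_n = [0.3223, -1.4094, 0.2400]
J₁: ẑ×o_n = [1.4094, 0.3223, -0.0000], ω = ẑ
J2: z=[0.0000, 0.0000, 1.0000] o=[0.3381, -0.3265, 0.0000] → [1.0829, -0.0158, 0.0000, 0.0000, 0.0000, 1.0000]
J3: z=[0.0000, 0.0000, 1.0000] o=[0.0913, -0.6539, 0.2400] → [0.7555, 0.2310, -0.0000, 0.0000, 0.0000, 1.0000]
q̇ = J⁺·V = [0.3450, 0.9440, -0.5990]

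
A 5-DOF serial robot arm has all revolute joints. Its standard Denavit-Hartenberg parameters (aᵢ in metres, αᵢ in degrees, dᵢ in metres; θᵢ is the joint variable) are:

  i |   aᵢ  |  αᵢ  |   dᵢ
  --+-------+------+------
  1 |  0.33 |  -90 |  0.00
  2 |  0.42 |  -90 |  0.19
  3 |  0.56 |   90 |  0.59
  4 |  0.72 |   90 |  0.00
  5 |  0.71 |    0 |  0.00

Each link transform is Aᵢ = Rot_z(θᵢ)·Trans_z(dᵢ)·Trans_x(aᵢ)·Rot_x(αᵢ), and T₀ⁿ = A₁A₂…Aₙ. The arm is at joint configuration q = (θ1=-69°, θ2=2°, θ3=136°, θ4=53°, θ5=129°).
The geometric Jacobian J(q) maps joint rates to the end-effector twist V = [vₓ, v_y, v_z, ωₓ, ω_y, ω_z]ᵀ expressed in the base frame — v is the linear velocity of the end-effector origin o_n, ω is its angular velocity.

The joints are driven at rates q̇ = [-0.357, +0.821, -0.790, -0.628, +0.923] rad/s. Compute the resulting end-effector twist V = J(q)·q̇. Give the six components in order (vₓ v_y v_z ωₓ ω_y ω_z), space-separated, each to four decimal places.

-0.0386 0.3716 0.2822 0.3808 1.1305 1.0214

o_n = [-0.4537, -0.7995, -0.8175]
J₁: ẑ×o_n = [0.7995, -0.4537, 0.0000], ω = ẑ
J2: z=[0.9336, 0.3584, 0.0000] o=[0.1183, -0.3081, 0.0000] → [-0.2930, 0.7632, -0.2538, 0.9336, 0.3584, 0.0000]
J3: z=[-0.0125, 0.0326, -0.9994] o=[0.4461, -0.6319, -0.0147] → [-0.1937, 0.8892, 0.0314, -0.0125, 0.0326, -0.9994]
J4: z=[-0.4228, -0.9059, -0.0242] o=[-0.0688, -0.3762, -0.5902] → [0.1956, -0.0868, -0.1698, -0.4228, -0.9059, -0.0242]
J5: z=[-0.7162, 0.3176, 0.6215] o=[-0.4686, -0.1745, -1.1540] → [0.4953, 0.2502, 0.4429, -0.7162, 0.3176, 0.6215]
V = J·q̇ = [-0.0386, 0.3716, 0.2822, 0.3808, 1.1305, 1.0214]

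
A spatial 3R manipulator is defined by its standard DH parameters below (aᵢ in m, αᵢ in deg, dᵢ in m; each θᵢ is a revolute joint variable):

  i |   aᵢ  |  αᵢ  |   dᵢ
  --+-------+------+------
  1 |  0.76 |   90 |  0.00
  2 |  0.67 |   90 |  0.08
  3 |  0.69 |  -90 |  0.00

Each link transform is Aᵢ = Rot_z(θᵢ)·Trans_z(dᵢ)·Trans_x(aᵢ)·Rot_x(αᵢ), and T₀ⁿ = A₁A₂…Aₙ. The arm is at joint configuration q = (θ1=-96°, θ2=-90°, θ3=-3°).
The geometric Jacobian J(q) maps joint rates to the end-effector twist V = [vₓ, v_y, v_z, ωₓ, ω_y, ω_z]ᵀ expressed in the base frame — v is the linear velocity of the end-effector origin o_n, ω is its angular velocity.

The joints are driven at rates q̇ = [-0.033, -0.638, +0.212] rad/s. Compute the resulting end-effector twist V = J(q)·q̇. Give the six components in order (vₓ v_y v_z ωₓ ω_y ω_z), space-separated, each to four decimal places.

-0.0794 0.8817 -0.0077 0.6567 0.1441 -0.0330

o_n = [-0.1231, -0.7512, -1.3591]
J₁: ẑ×o_n = [0.7512, -0.1231, 0.0000], ω = ẑ
J2: z=[-0.9945, 0.1045, 0.0000] o=[-0.0794, -0.7558, 0.0000] → [-0.1421, -1.3516, 0.0000, -0.9945, 0.1045, 0.0000]
J3: z=[0.1045, 0.9945, -0.0000] o=[-0.1590, -0.7475, -0.6700] → [-0.6853, 0.0720, -0.0361, 0.1045, 0.9945, -0.0000]
V = J·q̇ = [-0.0794, 0.8817, -0.0077, 0.6567, 0.1441, -0.0330]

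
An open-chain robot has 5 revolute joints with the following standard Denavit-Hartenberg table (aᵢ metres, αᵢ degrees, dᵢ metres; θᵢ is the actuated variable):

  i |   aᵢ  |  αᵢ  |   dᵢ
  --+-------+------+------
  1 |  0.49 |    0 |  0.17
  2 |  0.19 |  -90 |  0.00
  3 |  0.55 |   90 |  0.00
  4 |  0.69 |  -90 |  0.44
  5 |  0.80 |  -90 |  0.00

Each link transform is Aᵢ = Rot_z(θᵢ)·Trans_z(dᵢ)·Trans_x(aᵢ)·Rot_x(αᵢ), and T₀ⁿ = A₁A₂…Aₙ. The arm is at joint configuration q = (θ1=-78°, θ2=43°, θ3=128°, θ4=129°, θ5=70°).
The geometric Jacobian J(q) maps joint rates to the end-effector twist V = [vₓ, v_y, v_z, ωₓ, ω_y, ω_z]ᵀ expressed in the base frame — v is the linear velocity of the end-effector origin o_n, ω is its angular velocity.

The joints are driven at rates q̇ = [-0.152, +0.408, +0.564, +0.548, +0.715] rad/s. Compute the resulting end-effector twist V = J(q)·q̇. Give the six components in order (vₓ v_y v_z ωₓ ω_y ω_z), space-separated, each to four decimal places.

-0.6439 -0.5378 0.2962 0.6994 -0.3505 0.3565

o_n = [0.5143, 0.1462, 0.4064]
J₁: ẑ×o_n = [-0.1462, 0.5143, 0.0000], ω = ẑ
J2: z=[0.0000, 0.0000, 1.0000] o=[0.1019, -0.4793, 0.1700] → [-0.6254, 0.4124, 0.0000, 0.0000, 0.0000, 1.0000]
J3: z=[0.5736, 0.8192, 0.0000] o=[0.2575, -0.5883, 0.1700] → [0.1936, -0.1356, 0.2109, 0.5736, 0.8192, 0.0000]
J4: z=[0.6455, -0.4520, -0.6157] o=[-0.0199, -0.3941, -0.2634] → [0.0298, -0.7612, 0.5901, 0.6455, -0.4520, -0.6157]
J5: z=[0.0310, -0.7899, 0.6124] o=[0.7907, -0.3070, -0.1921] → [-0.7503, -0.1878, -0.2043, 0.0310, -0.7899, 0.6124]
V = J·q̇ = [-0.6439, -0.5378, 0.2962, 0.6994, -0.3505, 0.3565]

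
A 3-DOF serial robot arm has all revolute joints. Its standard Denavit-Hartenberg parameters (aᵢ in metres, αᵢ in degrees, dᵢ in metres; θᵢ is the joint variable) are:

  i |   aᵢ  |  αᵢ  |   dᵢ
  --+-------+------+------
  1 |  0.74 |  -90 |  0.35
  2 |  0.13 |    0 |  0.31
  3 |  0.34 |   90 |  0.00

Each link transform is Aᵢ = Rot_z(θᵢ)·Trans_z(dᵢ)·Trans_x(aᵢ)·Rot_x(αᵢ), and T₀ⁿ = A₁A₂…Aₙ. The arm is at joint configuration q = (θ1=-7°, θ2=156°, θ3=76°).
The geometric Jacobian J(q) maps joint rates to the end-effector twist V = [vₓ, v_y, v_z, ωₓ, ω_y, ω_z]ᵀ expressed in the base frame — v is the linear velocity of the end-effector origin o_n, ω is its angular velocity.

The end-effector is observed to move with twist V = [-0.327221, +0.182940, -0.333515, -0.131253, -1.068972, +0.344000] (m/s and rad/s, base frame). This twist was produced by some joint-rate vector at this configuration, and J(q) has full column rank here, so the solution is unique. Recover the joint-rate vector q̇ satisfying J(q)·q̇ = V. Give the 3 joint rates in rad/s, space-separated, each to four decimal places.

0.3440 -0.9100 -0.1670

o_n = [0.4466, 0.2575, 0.5650]
J₁: ẑ×o_n = [-0.2575, 0.4466, 0.0000], ω = ẑ
J2: z=[0.1219, 0.9925, 0.0000] o=[0.7345, -0.0902, 0.3500] → [0.2134, -0.0262, 0.3281, 0.1219, 0.9925, 0.0000]
J3: z=[0.1219, 0.9925, 0.0000] o=[0.6544, 0.2320, 0.2971] → [0.2659, -0.0327, 0.2093, 0.1219, 0.9925, 0.0000]
q̇ = J⁺·V = [0.3440, -0.9100, -0.1670]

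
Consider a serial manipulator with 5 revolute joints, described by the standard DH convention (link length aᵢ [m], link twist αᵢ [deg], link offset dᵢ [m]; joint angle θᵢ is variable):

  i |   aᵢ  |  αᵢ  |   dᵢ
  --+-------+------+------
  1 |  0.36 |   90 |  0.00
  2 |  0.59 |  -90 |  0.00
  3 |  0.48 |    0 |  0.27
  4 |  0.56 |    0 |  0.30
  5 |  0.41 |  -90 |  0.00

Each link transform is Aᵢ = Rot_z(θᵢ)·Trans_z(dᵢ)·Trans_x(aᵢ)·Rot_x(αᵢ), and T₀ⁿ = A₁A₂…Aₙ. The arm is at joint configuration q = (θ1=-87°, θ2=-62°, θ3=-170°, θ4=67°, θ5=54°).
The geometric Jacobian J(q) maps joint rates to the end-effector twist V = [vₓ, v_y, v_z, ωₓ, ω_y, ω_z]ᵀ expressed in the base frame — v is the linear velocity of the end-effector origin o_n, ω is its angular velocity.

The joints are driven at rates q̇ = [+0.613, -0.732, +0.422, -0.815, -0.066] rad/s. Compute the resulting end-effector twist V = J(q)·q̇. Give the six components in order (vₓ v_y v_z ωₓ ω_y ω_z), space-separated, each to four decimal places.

o_n = [-0.8856, -1.0332, 0.0378]
J₁: ẑ×o_n = [1.0332, -0.8856, 0.0000], ω = ẑ
J2: z=[-0.9986, -0.0523, 0.0000] o=[0.0188, -0.3595, 0.0000] → [-0.0020, 0.0377, 0.6255, -0.9986, -0.0523, 0.0000]
J3: z=[0.0462, -0.8817, 0.4695] o=[0.0333, -0.6361, -0.5209] → [-0.3062, -0.4572, -0.8286, 0.0462, -0.8817, 0.4695]
J4: z=[0.0462, -0.8817, 0.4695] o=[-0.0490, -0.6569, 0.0232] → [0.1638, -0.3934, -0.7550, 0.0462, -0.8817, 0.4695]
J5: z=[0.0462, -0.8817, 0.4695] o=[-0.5832, -0.8909, 0.2753] → [0.2762, -0.1310, -0.2732, 0.0462, -0.8817, 0.4695]
V = J·q̇ = [0.3539, -0.4341, -0.1742, 0.7098, 0.4430, 0.3975]

0.3539 -0.4341 -0.1742 0.7098 0.4430 0.3975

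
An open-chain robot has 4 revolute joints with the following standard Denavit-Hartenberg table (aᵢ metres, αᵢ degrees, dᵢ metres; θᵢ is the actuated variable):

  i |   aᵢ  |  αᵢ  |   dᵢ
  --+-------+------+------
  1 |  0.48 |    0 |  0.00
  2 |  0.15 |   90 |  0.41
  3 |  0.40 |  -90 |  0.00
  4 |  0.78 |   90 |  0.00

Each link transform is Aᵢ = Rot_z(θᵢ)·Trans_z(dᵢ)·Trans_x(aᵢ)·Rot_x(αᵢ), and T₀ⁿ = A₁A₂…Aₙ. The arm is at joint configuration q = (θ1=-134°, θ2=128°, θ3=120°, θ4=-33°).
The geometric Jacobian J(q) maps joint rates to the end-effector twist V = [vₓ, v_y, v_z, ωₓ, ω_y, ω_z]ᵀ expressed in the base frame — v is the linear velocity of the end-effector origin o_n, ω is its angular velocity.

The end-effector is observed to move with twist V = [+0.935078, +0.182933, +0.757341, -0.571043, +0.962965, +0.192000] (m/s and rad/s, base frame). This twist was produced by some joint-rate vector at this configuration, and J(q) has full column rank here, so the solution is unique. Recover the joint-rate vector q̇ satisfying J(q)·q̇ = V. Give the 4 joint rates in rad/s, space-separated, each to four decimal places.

o_n = [-0.7529, -0.7284, 1.3229]
J₁: ẑ×o_n = [0.7284, -0.7529, 0.0000], ω = ẑ
J2: z=[0.0000, 0.0000, 1.0000] o=[-0.3334, -0.3453, 0.0000] → [0.3831, -0.4194, 0.0000, 0.0000, 0.0000, 1.0000]
J3: z=[-0.1045, -0.9945, 0.0000] o=[-0.1843, -0.3610, 0.4100] → [-0.9079, 0.0954, -0.5271, -0.1045, -0.9945, 0.0000]
J4: z=[-0.8613, 0.0905, -0.5000] o=[-0.3832, -0.3401, 0.7564] → [-0.1429, 0.6728, 0.3679, -0.8613, 0.0905, -0.5000]
q̇ = J⁺·V = [0.0250, 0.5530, -0.8980, 0.7720]

0.0250 0.5530 -0.8980 0.7720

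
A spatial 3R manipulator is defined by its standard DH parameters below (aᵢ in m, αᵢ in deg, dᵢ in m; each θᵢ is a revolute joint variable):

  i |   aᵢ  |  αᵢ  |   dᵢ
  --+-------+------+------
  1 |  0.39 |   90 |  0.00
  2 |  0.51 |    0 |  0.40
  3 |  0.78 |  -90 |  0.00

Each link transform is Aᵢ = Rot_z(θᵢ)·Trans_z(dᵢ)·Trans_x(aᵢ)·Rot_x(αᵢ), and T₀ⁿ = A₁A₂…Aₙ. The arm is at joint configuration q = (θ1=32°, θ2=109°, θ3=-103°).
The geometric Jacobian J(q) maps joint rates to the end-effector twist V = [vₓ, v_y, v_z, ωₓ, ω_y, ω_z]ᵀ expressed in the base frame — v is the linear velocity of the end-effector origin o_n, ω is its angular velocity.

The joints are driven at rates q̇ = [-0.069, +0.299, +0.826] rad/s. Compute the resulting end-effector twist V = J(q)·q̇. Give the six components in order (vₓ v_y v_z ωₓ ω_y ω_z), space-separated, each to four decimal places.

o_n = [1.0598, 0.1905, 0.5637]
J₁: ẑ×o_n = [-0.1905, 1.0598, 0.0000], ω = ẑ
J2: z=[0.5299, -0.8480, 0.0000] o=[0.3307, 0.2067, 0.0000] → [-0.4781, -0.2987, 0.6097, 0.5299, -0.8480, 0.0000]
J3: z=[0.5299, -0.8480, 0.0000] o=[0.4019, -0.2205, 0.4822] → [-0.0691, -0.0432, 0.7757, 0.5299, -0.8480, 0.0000]
V = J·q̇ = [-0.1869, -0.1981, 0.8230, 0.5962, -0.9541, -0.0690]

-0.1869 -0.1981 0.8230 0.5962 -0.9541 -0.0690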